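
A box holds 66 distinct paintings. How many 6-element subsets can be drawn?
C(66,6) = 66!/(6!×60!) = 90858768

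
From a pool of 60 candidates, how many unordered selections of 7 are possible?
C(60,7) = 60!/(7!×53!) = 386206920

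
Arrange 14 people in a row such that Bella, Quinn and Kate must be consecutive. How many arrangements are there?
Treat the 3 as one block: (14-3+1)! × 3! = 479001600 × 6 = 2874009600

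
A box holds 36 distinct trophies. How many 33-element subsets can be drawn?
C(36,33) = 36!/(33!×3!) = 7140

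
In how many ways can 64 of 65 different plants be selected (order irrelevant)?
C(65,64) = 65!/(64!×1!) = 65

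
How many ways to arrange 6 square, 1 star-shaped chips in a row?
7! / (6! × 1!) = 7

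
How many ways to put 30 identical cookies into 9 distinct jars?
C(30+9-1, 9-1) = C(38, 8) = 48903492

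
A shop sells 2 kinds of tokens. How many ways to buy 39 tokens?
C(39+2-1, 2-1) = C(40, 1) = 40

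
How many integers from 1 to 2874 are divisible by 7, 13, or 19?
⌊2874/7⌋+⌊2874/13⌋+⌊2874/19⌋ - ⌊2874/91⌋-⌊2874/133⌋-⌊2874/247⌋ + ⌊2874/1729⌋ = 410+221+151 - 31-21-11 + 1 = 720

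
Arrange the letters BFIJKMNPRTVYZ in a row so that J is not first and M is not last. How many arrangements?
By inclusion-exclusion: 13! - 2×(13-1)! + (13-2)! = 6227020800 - 958003200 + 39916800 = 5308934400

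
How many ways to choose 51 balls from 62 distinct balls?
C(62,51) = 62!/(51!×11!) = 508271323092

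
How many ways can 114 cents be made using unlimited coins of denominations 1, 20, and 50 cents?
Coefficient of x^114 in 1/(1-x^1) · 1/(1-x^20) · 1/(1-x^50). Case on j = number of 50-cent coins (j = 0..2); remainder r = 114 - 50j is made from {1,20} in ⌊r/20⌋+1 ways. r = 114, 64, 14 → 6 + 4 + 1 = 11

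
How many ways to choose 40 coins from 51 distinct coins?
C(51,40) = 51!/(40!×11!) = 47626016970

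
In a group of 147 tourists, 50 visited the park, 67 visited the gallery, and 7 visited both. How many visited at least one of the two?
|A∪B| = |A| + |B| - |A∩B| = 50 + 67 - 7 = 110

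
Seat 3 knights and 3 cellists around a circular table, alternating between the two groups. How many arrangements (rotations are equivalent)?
Fix one of the knights: (3-1)! ways for the remaining knights, × 3! ways for the cellists = 2 × 6 = 12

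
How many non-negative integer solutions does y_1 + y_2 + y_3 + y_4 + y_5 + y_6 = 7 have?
C(7+6-1, 6-1) = C(12, 5) = 792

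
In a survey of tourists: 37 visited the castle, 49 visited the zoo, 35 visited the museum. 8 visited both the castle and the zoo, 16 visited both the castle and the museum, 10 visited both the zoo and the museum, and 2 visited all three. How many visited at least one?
|A∪B∪C| = 37+49+35-8-16-10+2 = 89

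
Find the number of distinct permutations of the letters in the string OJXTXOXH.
8! / (1! × 3! × 1! × 1! × 2!) = 3360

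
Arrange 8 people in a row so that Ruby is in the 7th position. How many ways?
Fix one position: (8-1)! = 5040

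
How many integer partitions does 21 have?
Pentagonal recurrence p(n) = p(n-1) + p(n-2) - p(n-5) - p(n-7) + p(n-12) + p(n-15) - ... gives p(0..20) = 1, 1, 2, 3, 5, 7, 11, 15, 22, 30, 42, 56, 77, 101, 135, 176, 231, 297, 385, 490, 627. p(21) = p(20) + p(19) - p(16) - p(14) + p(9) + p(6) = 627 + 490 - 231 - 135 + 30 + 11 = 792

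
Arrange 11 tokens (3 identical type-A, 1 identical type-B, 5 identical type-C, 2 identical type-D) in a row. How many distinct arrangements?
11! / (3! × 1! × 5! × 2!) = 27720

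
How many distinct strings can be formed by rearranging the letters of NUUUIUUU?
8! / (6! × 1! × 1!) = 56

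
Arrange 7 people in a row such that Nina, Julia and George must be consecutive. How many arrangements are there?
Treat the 3 as one block: (7-3+1)! × 3! = 120 × 6 = 720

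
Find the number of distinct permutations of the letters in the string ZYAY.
4! / (2! × 1! × 1!) = 12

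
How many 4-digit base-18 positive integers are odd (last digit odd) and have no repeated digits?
Last∈{1,3,5,7,9,11,13,15,17}. Last=0: 0. Last nonzero: 9×16×P(16,2) = 34560. Total = 34560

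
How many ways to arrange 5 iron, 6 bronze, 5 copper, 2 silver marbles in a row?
18! / (5! × 6! × 5! × 2!) = 308756448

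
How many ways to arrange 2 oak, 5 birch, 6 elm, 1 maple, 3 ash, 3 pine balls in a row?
20! / (2! × 5! × 6! × 1! × 3! × 3!) = 391091500800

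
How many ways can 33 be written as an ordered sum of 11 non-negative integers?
C(33+11-1, 11-1) = C(43, 10) = 1917334783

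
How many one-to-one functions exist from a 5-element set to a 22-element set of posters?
P(22,5) = 22!/(22-5)! = 3160080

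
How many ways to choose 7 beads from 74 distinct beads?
C(74,7) = 74!/(7!×67!) = 1799579064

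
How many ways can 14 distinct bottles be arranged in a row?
14! = 87178291200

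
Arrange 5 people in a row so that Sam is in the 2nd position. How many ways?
Fix one position: (5-1)! = 24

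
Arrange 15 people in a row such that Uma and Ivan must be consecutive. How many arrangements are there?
Treat the 2 as one block: (15-2+1)! × 2! = 87178291200 × 2 = 174356582400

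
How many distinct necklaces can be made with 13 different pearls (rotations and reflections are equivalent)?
(13-1)!/2 = 479001600/2 = 239500800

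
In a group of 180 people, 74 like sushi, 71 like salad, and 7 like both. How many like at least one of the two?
|A∪B| = |A| + |B| - |A∩B| = 74 + 71 - 7 = 138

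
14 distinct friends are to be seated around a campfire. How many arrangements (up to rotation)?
Circular: fix one position, arrange the rest. (14-1)! = 6227020800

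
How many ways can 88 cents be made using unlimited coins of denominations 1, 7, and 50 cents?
Coefficient of x^88 in 1/(1-x^1) · 1/(1-x^7) · 1/(1-x^50). Case on j = number of 50-cent coins (j = 0..1); remainder r = 88 - 50j is made from {1,7} in ⌊r/7⌋+1 ways. r = 88, 38 → 13 + 6 = 19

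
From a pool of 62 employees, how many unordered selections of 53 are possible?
C(62,53) = 62!/(53!×9!) = 20286591270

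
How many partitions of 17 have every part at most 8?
Let r_j(i) = number of partitions of i into parts ≤ j, for i = 0..17. r_1(i) = 1 for all i; r_j(i) = r_{j-1}(i) + r_j(i-j). Rows j = 2..8: ≤2: 1 1 2 2 3 3 4 4 5 5 6 6 7 7 8 8 9 9; ≤3: 1 1 2 3 4 5 7 8 10 12 14 16 19 21 24 27 30 33; ≤4: 1 1 2 3 5 6 9 11 15 18 23 27 34 39 47 54 64 72; ≤5: 1 1 2 3 5 7 10 13 18 23 30 37 47 57 70 84 101 119; ≤6: 1 1 2 3 5 7 11 14 20 26 35 44 58 71 90 110 136 163; ≤7: 1 1 2 3 5 7 11 15 21 28 38 49 65 82 105 131 164 201; ≤8: 1 1 2 3 5 7 11 15 22 29 40 52 70 89 116 146 186 230. r_8(17) = 230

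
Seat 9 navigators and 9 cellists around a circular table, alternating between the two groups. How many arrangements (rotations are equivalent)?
Fix one of the navigators: (9-1)! ways for the remaining navigators, × 9! ways for the cellists = 40320 × 362880 = 14631321600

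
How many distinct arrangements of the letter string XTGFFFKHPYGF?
12! / (1! × 1! × 1! × 4! × 1! × 2! × 1! × 1!) = 9979200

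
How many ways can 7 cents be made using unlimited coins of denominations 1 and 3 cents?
Coefficient of x^7 in 1/(1-x^1) · 1/(1-x^3). Use j coins of 3 for j = 0..⌊7/3⌋ = 2, the rest in 1s: 2 + 1 = 3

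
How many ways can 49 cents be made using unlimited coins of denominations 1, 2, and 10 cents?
Coefficient of x^49 in 1/(1-x^1) · 1/(1-x^2) · 1/(1-x^10). Case on j = number of 10-cent coins (j = 0..4); remainder r = 49 - 10j is made from {1,2} in ⌊r/2⌋+1 ways. r = 49, 39, 29, 19, 9 → 25 + 20 + 15 + 10 + 5 = 75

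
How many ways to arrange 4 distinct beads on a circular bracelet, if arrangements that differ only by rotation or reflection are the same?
(4-1)!/2 = 6/2 = 3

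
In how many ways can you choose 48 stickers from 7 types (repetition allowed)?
C(48+7-1, 7-1) = C(54, 6) = 25827165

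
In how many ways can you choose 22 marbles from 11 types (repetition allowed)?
C(22+11-1, 11-1) = C(32, 10) = 64512240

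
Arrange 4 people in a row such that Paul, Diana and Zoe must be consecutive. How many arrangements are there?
Treat the 3 as one block: (4-3+1)! × 3! = 2 × 6 = 12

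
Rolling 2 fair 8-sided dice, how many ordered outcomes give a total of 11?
Coefficient of x^11 in (x + x² + ... + x^8)^2. By inclusion-exclusion on dice exceeding 8: Σ_j (-1)^j C(2,j)·C(11-1-8j, 1) = C(2,0)·C(10,1) - C(2,1)·C(2,1) = 1·10 - 2·2 = 6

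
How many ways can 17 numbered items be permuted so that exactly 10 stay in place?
Choose the 10 fixed points C(17,10) = 19448, derange the rest: !7 = Σ_{j=0}^{7} (-1)^j·7!/j! = 5040 - 5040 + 2520 - 840 + 210 - 42 + 7 - 1 = 1854. Product = 19448 × 1854 = 36056592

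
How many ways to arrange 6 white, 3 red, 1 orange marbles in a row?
10! / (6! × 3! × 1!) = 840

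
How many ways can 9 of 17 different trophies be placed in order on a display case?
P(17,9) = 17!/(17-9)! = 8821612800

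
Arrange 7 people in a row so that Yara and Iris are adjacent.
Treat as block: (7-1)! × 2! = 720 × 2 = 1440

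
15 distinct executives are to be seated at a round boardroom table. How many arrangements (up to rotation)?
Circular: fix one position, arrange the rest. (15-1)! = 87178291200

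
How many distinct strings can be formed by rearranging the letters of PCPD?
4! / (1! × 2! × 1!) = 12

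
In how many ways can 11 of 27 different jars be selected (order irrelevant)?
C(27,11) = 27!/(11!×16!) = 13037895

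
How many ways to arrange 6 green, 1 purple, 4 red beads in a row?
11! / (6! × 1! × 4!) = 2310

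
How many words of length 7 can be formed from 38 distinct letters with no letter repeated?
P(38,7) = 38!/(38-7)! = 63606090240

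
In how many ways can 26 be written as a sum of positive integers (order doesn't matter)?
Pentagonal recurrence p(n) = p(n-1) + p(n-2) - p(n-5) - p(n-7) + p(n-12) + p(n-15) - ... gives p(0..25) = 1, 1, 2, 3, 5, 7, 11, 15, 22, 30, 42, 56, 77, 101, 135, 176, 231, 297, 385, 490, 627, 792, 1002, 1255, 1575, 1958. p(26) = p(25) + p(24) - p(21) - p(19) + p(14) + p(11) - p(4) - p(0) = 1958 + 1575 - 792 - 490 + 135 + 56 - 5 - 1 = 2436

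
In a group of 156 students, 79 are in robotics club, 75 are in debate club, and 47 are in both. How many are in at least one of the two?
|A∪B| = |A| + |B| - |A∩B| = 79 + 75 - 47 = 107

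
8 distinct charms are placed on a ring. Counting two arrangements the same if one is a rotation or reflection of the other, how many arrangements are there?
(8-1)!/2 = 5040/2 = 2520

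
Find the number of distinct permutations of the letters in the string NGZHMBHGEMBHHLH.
15! / (1! × 2! × 5! × 2! × 1! × 1! × 1! × 2!) = 1362160800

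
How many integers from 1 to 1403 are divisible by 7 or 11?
⌊1403/7⌋ + ⌊1403/11⌋ - ⌊1403/77⌋ = 200 + 127 - 18 = 309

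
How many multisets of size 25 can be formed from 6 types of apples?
C(25+6-1, 6-1) = C(30, 5) = 142506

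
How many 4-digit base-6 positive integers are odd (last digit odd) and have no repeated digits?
Last∈{1,3,5}. Last=0: 0. Last nonzero: 3×4×P(4,2) = 144. Total = 144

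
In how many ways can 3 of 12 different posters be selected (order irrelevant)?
C(12,3) = 12!/(3!×9!) = 220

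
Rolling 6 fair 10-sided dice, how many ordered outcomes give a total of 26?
Coefficient of x^26 in (x + x² + ... + x^10)^6. By inclusion-exclusion on dice exceeding 10: Σ_j (-1)^j C(6,j)·C(26-1-10j, 5) = C(6,0)·C(25,5) - C(6,1)·C(15,5) + C(6,2)·C(5,5) = 1·53130 - 6·3003 + 15·1 = 35127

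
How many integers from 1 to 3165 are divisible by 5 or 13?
⌊3165/5⌋ + ⌊3165/13⌋ - ⌊3165/65⌋ = 633 + 243 - 48 = 828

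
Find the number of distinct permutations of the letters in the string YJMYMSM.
7! / (2! × 1! × 3! × 1!) = 420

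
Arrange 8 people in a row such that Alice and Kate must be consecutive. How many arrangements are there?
Treat the 2 as one block: (8-2+1)! × 2! = 5040 × 2 = 10080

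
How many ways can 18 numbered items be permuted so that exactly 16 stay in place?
Choose the 16 fixed points C(18,16) = 153, derange the rest: !2 = Σ_{j=0}^{2} (-1)^j·2!/j! = 2 - 2 + 1 = 1. Product = 153 × 1 = 153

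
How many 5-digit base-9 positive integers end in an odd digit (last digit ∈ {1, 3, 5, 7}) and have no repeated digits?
Last∈{1,3,5,7}. Last=0: 0. Last nonzero: 4×7×P(7,3) = 5880. Total = 5880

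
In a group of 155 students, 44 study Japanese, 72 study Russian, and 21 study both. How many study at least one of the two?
|A∪B| = |A| + |B| - |A∩B| = 44 + 72 - 21 = 95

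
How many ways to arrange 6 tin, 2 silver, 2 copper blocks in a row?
10! / (6! × 2! × 2!) = 1260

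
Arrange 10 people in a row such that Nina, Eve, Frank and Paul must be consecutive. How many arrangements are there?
Treat the 4 as one block: (10-4+1)! × 4! = 5040 × 24 = 120960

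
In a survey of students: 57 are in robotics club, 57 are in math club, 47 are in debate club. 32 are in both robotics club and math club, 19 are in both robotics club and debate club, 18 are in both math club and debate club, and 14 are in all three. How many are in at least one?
|A∪B∪C| = 57+57+47-32-19-18+14 = 106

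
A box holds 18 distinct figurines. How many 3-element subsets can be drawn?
C(18,3) = 18!/(3!×15!) = 816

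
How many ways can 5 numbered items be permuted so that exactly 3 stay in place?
Choose the 3 fixed points C(5,3) = 10, derange the rest: !2 = Σ_{j=0}^{2} (-1)^j·2!/j! = 2 - 2 + 1 = 1. Product = 10 × 1 = 10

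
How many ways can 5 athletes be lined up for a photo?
5! = 120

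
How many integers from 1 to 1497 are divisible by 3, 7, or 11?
⌊1497/3⌋+⌊1497/7⌋+⌊1497/11⌋ - ⌊1497/21⌋-⌊1497/33⌋-⌊1497/77⌋ + ⌊1497/231⌋ = 499+213+136 - 71-45-19 + 6 = 719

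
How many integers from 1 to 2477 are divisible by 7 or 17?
⌊2477/7⌋ + ⌊2477/17⌋ - ⌊2477/119⌋ = 353 + 145 - 20 = 478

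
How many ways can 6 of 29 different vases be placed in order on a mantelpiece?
P(29,6) = 29!/(29-6)! = 342014400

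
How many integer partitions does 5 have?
Pentagonal recurrence p(n) = p(n-1) + p(n-2) - p(n-5) - p(n-7) + p(n-12) + p(n-15) - ... gives p(0..4) = 1, 1, 2, 3, 5. p(5) = p(4) + p(3) - p(0) = 5 + 3 - 1 = 7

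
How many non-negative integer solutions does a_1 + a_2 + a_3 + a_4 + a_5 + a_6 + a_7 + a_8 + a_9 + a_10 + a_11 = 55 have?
C(55+11-1, 11-1) = C(65, 10) = 179013799328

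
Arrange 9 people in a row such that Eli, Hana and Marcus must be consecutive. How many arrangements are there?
Treat the 3 as one block: (9-3+1)! × 3! = 5040 × 6 = 30240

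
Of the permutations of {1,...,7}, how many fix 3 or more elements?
Exactly j fixed points: C(7,j)·!(7-j); sum over j ≥ 3 (derangement numbers via !m = (m-1)·(!(m-1) + !(m-2)): !0..!4 = 1, 0, 1, 2, 9). Σ_{j=3}^{7} C(7,j)·!(7-j) = C(7,3)·!4 + C(7,4)·!3 + C(7,5)·!2 + C(7,6)·!1 + C(7,7)·!0 = 35·9 + 35·2 + 21·1 + 7·0 + 1·1 = 407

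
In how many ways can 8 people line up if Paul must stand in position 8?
Fix one position: (8-1)! = 5040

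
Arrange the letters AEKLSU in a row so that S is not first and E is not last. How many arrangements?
By inclusion-exclusion: 6! - 2×(6-1)! + (6-2)! = 720 - 240 + 24 = 504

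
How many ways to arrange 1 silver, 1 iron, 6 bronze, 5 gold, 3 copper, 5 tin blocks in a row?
21! / (1! × 1! × 6! × 5! × 3! × 5!) = 821292151680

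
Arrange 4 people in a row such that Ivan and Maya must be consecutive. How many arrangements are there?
Treat the 2 as one block: (4-2+1)! × 2! = 6 × 2 = 12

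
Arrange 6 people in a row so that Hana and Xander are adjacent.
Treat as block: (6-1)! × 2! = 120 × 2 = 240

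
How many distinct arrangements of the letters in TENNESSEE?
9! / (1! × 4! × 2! × 2!) = 3780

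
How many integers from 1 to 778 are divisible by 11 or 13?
⌊778/11⌋ + ⌊778/13⌋ - ⌊778/143⌋ = 70 + 59 - 5 = 124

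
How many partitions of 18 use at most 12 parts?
By conjugation, equals partitions of 18 into parts ≤ 12. Let r_j(i) = number of partitions of i into parts ≤ j, for i = 0..18. r_1(i) = 1 for all i; r_j(i) = r_{j-1}(i) + r_j(i-j). Rows j = 2..12: ≤2: 1 1 2 2 3 3 4 4 5 5 6 6 7 7 8 8 9 9 10; ≤3: 1 1 2 3 4 5 7 8 10 12 14 16 19 21 24 27 30 33 37; ≤4: 1 1 2 3 5 6 9 11 15 18 23 27 34 39 47 54 64 72 84; ≤5: 1 1 2 3 5 7 10 13 18 23 30 37 47 57 70 84 101 119 141; ≤6: 1 1 2 3 5 7 11 14 20 26 35 44 58 71 90 110 136 163 199; ≤7: 1 1 2 3 5 7 11 15 21 28 38 49 65 82 105 131 164 201 248; ≤8: 1 1 2 3 5 7 11 15 22 29 40 52 70 89 116 146 186 230 288; ≤9: 1 1 2 3 5 7 11 15 22 30 41 54 73 94 123 157 201 252 318; ≤10: 1 1 2 3 5 7 11 15 22 30 42 55 75 97 128 164 212 267 340; ≤11: 1 1 2 3 5 7 11 15 22 30 42 56 76 99 131 169 219 278 355; ≤12: 1 1 2 3 5 7 11 15 22 30 42 56 77 100 133 172 224 285 366. r_12(18) = 366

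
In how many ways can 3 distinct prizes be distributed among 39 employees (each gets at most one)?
P(39,3) = 39!/(39-3)! = 54834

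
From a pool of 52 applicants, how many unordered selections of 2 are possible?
C(52,2) = 52!/(2!×50!) = 1326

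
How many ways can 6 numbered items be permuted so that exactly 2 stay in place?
Choose the 2 fixed points C(6,2) = 15, derange the rest: !4 = Σ_{j=0}^{4} (-1)^j·4!/j! = 24 - 24 + 12 - 4 + 1 = 9. Product = 15 × 9 = 135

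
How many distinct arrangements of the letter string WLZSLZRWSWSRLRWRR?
17! / (5! × 2! × 3! × 4! × 3!) = 1715313600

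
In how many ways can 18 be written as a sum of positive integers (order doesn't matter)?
Pentagonal recurrence p(n) = p(n-1) + p(n-2) - p(n-5) - p(n-7) + p(n-12) + p(n-15) - ... gives p(0..17) = 1, 1, 2, 3, 5, 7, 11, 15, 22, 30, 42, 56, 77, 101, 135, 176, 231, 297. p(18) = p(17) + p(16) - p(13) - p(11) + p(6) + p(3) = 297 + 231 - 101 - 56 + 11 + 3 = 385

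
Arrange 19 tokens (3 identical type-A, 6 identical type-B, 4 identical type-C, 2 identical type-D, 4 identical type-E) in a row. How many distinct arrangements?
19! / (3! × 6! × 4! × 2! × 4!) = 24443218800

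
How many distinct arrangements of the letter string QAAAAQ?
6! / (4! × 2!) = 15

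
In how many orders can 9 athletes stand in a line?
9! = 362880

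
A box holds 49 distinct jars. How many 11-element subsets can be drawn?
C(49,11) = 49!/(11!×38!) = 29135916264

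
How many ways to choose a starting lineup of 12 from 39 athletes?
C(39,12) = 39!/(12!×27!) = 3910797436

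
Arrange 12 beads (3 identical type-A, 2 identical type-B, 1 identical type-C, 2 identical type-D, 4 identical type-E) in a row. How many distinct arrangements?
12! / (3! × 2! × 1! × 2! × 4!) = 831600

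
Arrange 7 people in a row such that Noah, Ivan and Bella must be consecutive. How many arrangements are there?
Treat the 3 as one block: (7-3+1)! × 3! = 120 × 6 = 720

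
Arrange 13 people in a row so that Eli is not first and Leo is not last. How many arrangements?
By inclusion-exclusion: 13! - 2×(13-1)! + (13-2)! = 6227020800 - 958003200 + 39916800 = 5308934400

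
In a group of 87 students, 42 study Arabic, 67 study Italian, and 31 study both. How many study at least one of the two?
|A∪B| = |A| + |B| - |A∩B| = 42 + 67 - 31 = 78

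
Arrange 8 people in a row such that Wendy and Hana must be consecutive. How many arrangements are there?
Treat the 2 as one block: (8-2+1)! × 2! = 5040 × 2 = 10080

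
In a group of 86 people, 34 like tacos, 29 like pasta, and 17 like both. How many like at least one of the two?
|A∪B| = |A| + |B| - |A∩B| = 34 + 29 - 17 = 46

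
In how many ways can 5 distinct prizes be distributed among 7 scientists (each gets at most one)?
P(7,5) = 7!/(7-5)! = 2520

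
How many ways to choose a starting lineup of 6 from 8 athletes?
C(8,6) = 8!/(6!×2!) = 28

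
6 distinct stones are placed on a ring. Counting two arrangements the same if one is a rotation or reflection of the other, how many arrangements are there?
(6-1)!/2 = 120/2 = 60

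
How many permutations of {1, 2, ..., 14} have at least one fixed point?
Complement of the derangements. !14 = Σ_{j=0}^{14} (-1)^j·14!/j! = 87178291200 - 87178291200 + 43589145600 - 14529715200 + 3632428800 - 726485760 + 121080960 - 17297280 + 2162160 - 240240 + 24024 - 2184 + 182 - 14 + 1 = 32071101049. 14! - !14 = 87178291200 - 32071101049 = 55107190151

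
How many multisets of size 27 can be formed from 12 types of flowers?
C(27+12-1, 12-1) = C(38, 11) = 1203322288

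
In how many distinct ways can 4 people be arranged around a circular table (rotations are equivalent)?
Circular: fix one position, arrange the rest. (4-1)! = 6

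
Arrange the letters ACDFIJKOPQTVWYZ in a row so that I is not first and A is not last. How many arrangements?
By inclusion-exclusion: 15! - 2×(15-1)! + (15-2)! = 1307674368000 - 174356582400 + 6227020800 = 1139544806400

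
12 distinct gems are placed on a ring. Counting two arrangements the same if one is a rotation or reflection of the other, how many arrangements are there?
(12-1)!/2 = 39916800/2 = 19958400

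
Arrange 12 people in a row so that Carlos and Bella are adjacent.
Treat as block: (12-1)! × 2! = 39916800 × 2 = 79833600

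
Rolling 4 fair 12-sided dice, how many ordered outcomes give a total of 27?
Coefficient of x^27 in (x + x² + ... + x^12)^4. By inclusion-exclusion on dice exceeding 12: Σ_j (-1)^j C(4,j)·C(27-1-12j, 3) = C(4,0)·C(26,3) - C(4,1)·C(14,3) = 1·2600 - 4·364 = 1144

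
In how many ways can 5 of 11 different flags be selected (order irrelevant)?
C(11,5) = 11!/(5!×6!) = 462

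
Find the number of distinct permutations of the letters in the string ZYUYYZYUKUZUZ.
13! / (4! × 4! × 1! × 4!) = 450450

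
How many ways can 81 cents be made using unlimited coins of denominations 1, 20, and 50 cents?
Coefficient of x^81 in 1/(1-x^1) · 1/(1-x^20) · 1/(1-x^50). Case on j = number of 50-cent coins (j = 0..1); remainder r = 81 - 50j is made from {1,20} in ⌊r/20⌋+1 ways. r = 81, 31 → 5 + 2 = 7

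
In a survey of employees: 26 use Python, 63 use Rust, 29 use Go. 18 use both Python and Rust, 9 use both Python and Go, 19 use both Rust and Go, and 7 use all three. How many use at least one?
|A∪B∪C| = 26+63+29-18-9-19+7 = 79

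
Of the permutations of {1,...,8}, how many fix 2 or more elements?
Exactly j fixed points: C(8,j)·!(8-j); sum over j ≥ 2 (derangement numbers via !m = (m-1)·(!(m-1) + !(m-2)): !0..!6 = 1, 0, 1, 2, 9, 44, 265). Σ_{j=2}^{8} C(8,j)·!(8-j) = C(8,2)·!6 + C(8,3)·!5 + C(8,4)·!4 + C(8,5)·!3 + C(8,6)·!2 + C(8,7)·!1 + C(8,8)·!0 = 28·265 + 56·44 + 70·9 + 56·2 + 28·1 + 8·0 + 1·1 = 10655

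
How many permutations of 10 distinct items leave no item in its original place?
!10 = Σ_{j=0}^{10} (-1)^j·10!/j! = 3628800 - 3628800 + 1814400 - 604800 + 151200 - 30240 + 5040 - 720 + 90 - 10 + 1 = 1334961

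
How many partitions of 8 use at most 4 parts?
By conjugation, equals partitions of 8 into parts ≤ 4. Let r_j(i) = number of partitions of i into parts ≤ j, for i = 0..8. r_1(i) = 1 for all i; r_j(i) = r_{j-1}(i) + r_j(i-j). Rows j = 2..4: ≤2: 1 1 2 2 3 3 4 4 5; ≤3: 1 1 2 3 4 5 7 8 10; ≤4: 1 1 2 3 5 6 9 11 15. r_4(8) = 15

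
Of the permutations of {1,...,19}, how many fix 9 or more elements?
Exactly j fixed points: C(19,j)·!(19-j); sum over j ≥ 9 (derangement numbers via !m = (m-1)·(!(m-1) + !(m-2)): !0..!10 = 1, 0, 1, 2, 9, 44, 265, 1854, 14833, 133496, 1334961). Σ_{j=9}^{19} C(19,j)·!(19-j) = C(19,9)·!10 + C(19,10)·!9 + C(19,11)·!8 + C(19,12)·!7 + C(19,13)·!6 + C(19,14)·!5 + C(19,15)·!4 + C(19,16)·!3 + C(19,17)·!2 + C(19,18)·!1 + C(19,19)·!0 = 92378·1334961 + 92378·133496 + 75582·14833 + 50388·1854 + 27132·265 + 11628·44 + 3876·9 + 969·2 + 171·1 + 19·0 + 1·1 = 136875386510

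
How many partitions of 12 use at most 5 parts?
By conjugation, equals partitions of 12 into parts ≤ 5. Let r_j(i) = number of partitions of i into parts ≤ j, for i = 0..12. r_1(i) = 1 for all i; r_j(i) = r_{j-1}(i) + r_j(i-j). Rows j = 2..5: ≤2: 1 1 2 2 3 3 4 4 5 5 6 6 7; ≤3: 1 1 2 3 4 5 7 8 10 12 14 16 19; ≤4: 1 1 2 3 5 6 9 11 15 18 23 27 34; ≤5: 1 1 2 3 5 7 10 13 18 23 30 37 47. r_5(12) = 47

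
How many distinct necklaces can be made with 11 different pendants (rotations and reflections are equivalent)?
(11-1)!/2 = 3628800/2 = 1814400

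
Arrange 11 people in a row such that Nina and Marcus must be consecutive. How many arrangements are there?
Treat the 2 as one block: (11-2+1)! × 2! = 3628800 × 2 = 7257600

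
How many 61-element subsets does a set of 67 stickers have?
C(67,61) = 67!/(61!×6!) = 99795696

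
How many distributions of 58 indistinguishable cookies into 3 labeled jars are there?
C(58+3-1, 3-1) = C(60, 2) = 1770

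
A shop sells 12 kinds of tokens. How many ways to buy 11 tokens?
C(11+12-1, 12-1) = C(22, 11) = 705432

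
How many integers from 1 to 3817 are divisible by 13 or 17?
⌊3817/13⌋ + ⌊3817/17⌋ - ⌊3817/221⌋ = 293 + 224 - 17 = 500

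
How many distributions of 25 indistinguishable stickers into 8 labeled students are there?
C(25+8-1, 8-1) = C(32, 7) = 3365856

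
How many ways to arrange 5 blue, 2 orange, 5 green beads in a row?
12! / (5! × 2! × 5!) = 16632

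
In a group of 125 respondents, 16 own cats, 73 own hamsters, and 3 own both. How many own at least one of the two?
|A∪B| = |A| + |B| - |A∩B| = 16 + 73 - 3 = 86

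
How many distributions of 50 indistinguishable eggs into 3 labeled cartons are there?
C(50+3-1, 3-1) = C(52, 2) = 1326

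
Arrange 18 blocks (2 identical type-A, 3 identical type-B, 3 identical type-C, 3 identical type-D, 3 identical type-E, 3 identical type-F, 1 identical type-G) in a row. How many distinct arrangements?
18! / (2! × 3! × 3! × 3! × 3! × 3! × 1!) = 411675264000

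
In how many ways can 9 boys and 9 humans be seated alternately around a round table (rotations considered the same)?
Fix one of the boys: (9-1)! ways for the remaining boys, × 9! ways for the humans = 40320 × 362880 = 14631321600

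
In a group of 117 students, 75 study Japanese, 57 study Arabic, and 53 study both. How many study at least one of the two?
|A∪B| = |A| + |B| - |A∩B| = 75 + 57 - 53 = 79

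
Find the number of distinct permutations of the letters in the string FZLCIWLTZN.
10! / (1! × 1! × 1! × 1! × 2! × 2! × 1! × 1!) = 907200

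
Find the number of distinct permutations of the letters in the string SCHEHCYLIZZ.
11! / (2! × 1! × 1! × 2! × 2! × 1! × 1! × 1!) = 4989600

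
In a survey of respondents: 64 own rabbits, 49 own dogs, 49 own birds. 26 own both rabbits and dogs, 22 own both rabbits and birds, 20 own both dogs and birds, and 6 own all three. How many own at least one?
|A∪B∪C| = 64+49+49-26-22-20+6 = 100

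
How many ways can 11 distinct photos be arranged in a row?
11! = 39916800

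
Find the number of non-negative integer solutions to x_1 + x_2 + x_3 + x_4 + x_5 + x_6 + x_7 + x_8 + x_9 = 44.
C(44+9-1, 9-1) = C(52, 8) = 752538150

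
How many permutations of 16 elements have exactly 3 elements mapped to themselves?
Choose the 3 fixed points C(16,3) = 560, derange the rest: !13 = Σ_{j=0}^{13} (-1)^j·13!/j! = 6227020800 - 6227020800 + 3113510400 - 1037836800 + 259459200 - 51891840 + 8648640 - 1235520 + 154440 - 17160 + 1716 - 156 + 13 - 1 = 2290792932. Product = 560 × 2290792932 = 1282844041920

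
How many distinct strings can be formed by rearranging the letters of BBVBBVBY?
8! / (2! × 5! × 1!) = 168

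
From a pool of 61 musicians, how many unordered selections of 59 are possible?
C(61,59) = 61!/(59!×2!) = 1830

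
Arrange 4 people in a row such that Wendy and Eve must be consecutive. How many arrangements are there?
Treat the 2 as one block: (4-2+1)! × 2! = 6 × 2 = 12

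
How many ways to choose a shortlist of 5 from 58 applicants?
C(58,5) = 58!/(5!×53!) = 4582116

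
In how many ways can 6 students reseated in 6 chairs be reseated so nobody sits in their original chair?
!6 = Σ_{j=0}^{6} (-1)^j·6!/j! = 720 - 720 + 360 - 120 + 30 - 6 + 1 = 265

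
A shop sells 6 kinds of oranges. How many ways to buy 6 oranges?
C(6+6-1, 6-1) = C(11, 5) = 462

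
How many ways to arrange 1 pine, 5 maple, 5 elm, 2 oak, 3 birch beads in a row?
16! / (1! × 5! × 5! × 2! × 3!) = 121080960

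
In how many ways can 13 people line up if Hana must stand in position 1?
Fix one position: (13-1)! = 479001600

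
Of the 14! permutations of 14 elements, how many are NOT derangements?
Complement of the derangements. !14 = Σ_{j=0}^{14} (-1)^j·14!/j! = 87178291200 - 87178291200 + 43589145600 - 14529715200 + 3632428800 - 726485760 + 121080960 - 17297280 + 2162160 - 240240 + 24024 - 2184 + 182 - 14 + 1 = 32071101049. 14! - !14 = 87178291200 - 32071101049 = 55107190151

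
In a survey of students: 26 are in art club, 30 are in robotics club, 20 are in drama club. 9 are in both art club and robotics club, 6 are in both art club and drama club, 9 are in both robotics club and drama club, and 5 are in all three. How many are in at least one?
|A∪B∪C| = 26+30+20-9-6-9+5 = 57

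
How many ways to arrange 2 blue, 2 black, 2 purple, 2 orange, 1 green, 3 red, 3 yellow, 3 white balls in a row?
18! / (2! × 2! × 2! × 2! × 1! × 3! × 3! × 3!) = 1852538688000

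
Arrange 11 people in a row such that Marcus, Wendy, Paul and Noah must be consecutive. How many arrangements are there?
Treat the 4 as one block: (11-4+1)! × 4! = 40320 × 24 = 967680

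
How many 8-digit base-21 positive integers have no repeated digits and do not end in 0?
Last digit: 20 nonzero choices. First digit: 19 (nonzero, ≠last). Middle 6: P(19,6) = 19535040. Total = 7423315200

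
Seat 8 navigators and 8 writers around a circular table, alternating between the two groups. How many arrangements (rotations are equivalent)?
Fix one of the navigators: (8-1)! ways for the remaining navigators, × 8! ways for the writers = 5040 × 40320 = 203212800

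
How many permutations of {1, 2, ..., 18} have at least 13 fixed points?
Exactly j fixed points: C(18,j)·!(18-j); sum over j ≥ 13 (derangement numbers via !m = (m-1)·(!(m-1) + !(m-2)): !0..!5 = 1, 0, 1, 2, 9, 44). Σ_{j=13}^{18} C(18,j)·!(18-j) = C(18,13)·!5 + C(18,14)·!4 + C(18,15)·!3 + C(18,16)·!2 + C(18,17)·!1 + C(18,18)·!0 = 8568·44 + 3060·9 + 816·2 + 153·1 + 18·0 + 1·1 = 406318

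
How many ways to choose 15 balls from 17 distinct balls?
C(17,15) = 17!/(15!×2!) = 136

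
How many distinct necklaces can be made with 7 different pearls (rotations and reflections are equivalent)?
(7-1)!/2 = 720/2 = 360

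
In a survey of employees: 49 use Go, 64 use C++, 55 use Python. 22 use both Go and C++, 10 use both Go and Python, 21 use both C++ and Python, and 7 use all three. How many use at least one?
|A∪B∪C| = 49+64+55-22-10-21+7 = 122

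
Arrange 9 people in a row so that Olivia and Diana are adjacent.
Treat as block: (9-1)! × 2! = 40320 × 2 = 80640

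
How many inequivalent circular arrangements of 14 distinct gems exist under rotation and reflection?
(14-1)!/2 = 6227020800/2 = 3113510400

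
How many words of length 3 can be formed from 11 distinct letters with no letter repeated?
P(11,3) = 11!/(11-3)! = 990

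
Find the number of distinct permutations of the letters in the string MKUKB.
5! / (1! × 2! × 1! × 1!) = 60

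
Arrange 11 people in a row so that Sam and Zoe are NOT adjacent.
Total - adjacent = 11! - (11-1)!×2 = 39916800 - 7257600 = 32659200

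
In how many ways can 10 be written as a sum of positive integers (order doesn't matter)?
Pentagonal recurrence p(n) = p(n-1) + p(n-2) - p(n-5) - p(n-7) + p(n-12) + p(n-15) - ... gives p(0..9) = 1, 1, 2, 3, 5, 7, 11, 15, 22, 30. p(10) = p(9) + p(8) - p(5) - p(3) = 30 + 22 - 7 - 3 = 42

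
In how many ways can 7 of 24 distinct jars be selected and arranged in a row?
P(24,7) = 24!/(24-7)! = 1744364160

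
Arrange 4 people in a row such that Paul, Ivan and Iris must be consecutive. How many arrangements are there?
Treat the 3 as one block: (4-3+1)! × 3! = 2 × 6 = 12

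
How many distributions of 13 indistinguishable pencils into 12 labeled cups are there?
C(13+12-1, 12-1) = C(24, 11) = 2496144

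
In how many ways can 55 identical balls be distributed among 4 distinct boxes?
C(55+4-1, 4-1) = C(58, 3) = 30856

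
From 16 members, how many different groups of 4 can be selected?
C(16,4) = 16!/(4!×12!) = 1820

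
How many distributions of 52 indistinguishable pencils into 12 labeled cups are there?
C(52+12-1, 12-1) = C(63, 11) = 615790256823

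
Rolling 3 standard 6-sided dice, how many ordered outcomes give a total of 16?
Coefficient of x^16 in (x + x² + ... + x^6)^3. By inclusion-exclusion on dice exceeding 6: Σ_j (-1)^j C(3,j)·C(16-1-6j, 2) = C(3,0)·C(15,2) - C(3,1)·C(9,2) + C(3,2)·C(3,2) = 1·105 - 3·36 + 3·3 = 6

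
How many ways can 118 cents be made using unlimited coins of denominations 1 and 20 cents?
Coefficient of x^118 in 1/(1-x^1) · 1/(1-x^20). Use j coins of 20 for j = 0..⌊118/20⌋ = 5, the rest in 1s: 5 + 1 = 6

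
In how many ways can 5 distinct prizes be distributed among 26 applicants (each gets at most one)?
P(26,5) = 26!/(26-5)! = 7893600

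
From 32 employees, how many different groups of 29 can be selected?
C(32,29) = 32!/(29!×3!) = 4960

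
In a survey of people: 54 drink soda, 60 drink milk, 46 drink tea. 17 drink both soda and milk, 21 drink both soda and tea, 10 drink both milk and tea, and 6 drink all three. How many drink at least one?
|A∪B∪C| = 54+60+46-17-21-10+6 = 118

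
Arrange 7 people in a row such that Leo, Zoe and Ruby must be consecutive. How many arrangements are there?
Treat the 3 as one block: (7-3+1)! × 3! = 120 × 6 = 720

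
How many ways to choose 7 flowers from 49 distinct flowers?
C(49,7) = 49!/(7!×42!) = 85900584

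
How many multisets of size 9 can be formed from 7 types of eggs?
C(9+7-1, 7-1) = C(15, 6) = 5005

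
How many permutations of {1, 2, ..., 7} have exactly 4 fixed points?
Choose the 4 fixed points C(7,4) = 35, derange the rest: !3 = Σ_{j=0}^{3} (-1)^j·3!/j! = 6 - 6 + 3 - 1 = 2. Product = 35 × 2 = 70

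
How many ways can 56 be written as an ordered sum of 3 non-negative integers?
C(56+3-1, 3-1) = C(58, 2) = 1653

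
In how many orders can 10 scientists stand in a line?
10! = 3628800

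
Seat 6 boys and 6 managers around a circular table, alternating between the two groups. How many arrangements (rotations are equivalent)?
Fix one of the boys: (6-1)! ways for the remaining boys, × 6! ways for the managers = 120 × 720 = 86400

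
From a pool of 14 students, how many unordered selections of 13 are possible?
C(14,13) = 14!/(13!×1!) = 14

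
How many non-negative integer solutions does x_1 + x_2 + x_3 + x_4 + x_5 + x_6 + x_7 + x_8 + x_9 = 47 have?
C(47+9-1, 9-1) = C(55, 8) = 1217566350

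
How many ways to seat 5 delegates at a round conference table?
Circular: fix one position, arrange the rest. (5-1)! = 24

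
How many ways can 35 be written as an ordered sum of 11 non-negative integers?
C(35+11-1, 11-1) = C(45, 10) = 3190187286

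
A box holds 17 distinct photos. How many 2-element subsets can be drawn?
C(17,2) = 17!/(2!×15!) = 136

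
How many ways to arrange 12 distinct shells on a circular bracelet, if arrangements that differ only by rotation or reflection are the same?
(12-1)!/2 = 39916800/2 = 19958400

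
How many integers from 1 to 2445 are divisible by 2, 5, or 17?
⌊2445/2⌋+⌊2445/5⌋+⌊2445/17⌋ - ⌊2445/10⌋-⌊2445/34⌋-⌊2445/85⌋ + ⌊2445/170⌋ = 1222+489+143 - 244-71-28 + 14 = 1525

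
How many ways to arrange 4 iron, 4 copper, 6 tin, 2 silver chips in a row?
16! / (4! × 4! × 6! × 2!) = 25225200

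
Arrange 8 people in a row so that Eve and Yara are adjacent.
Treat as block: (8-1)! × 2! = 5040 × 2 = 10080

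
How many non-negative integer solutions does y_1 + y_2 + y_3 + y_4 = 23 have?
C(23+4-1, 4-1) = C(26, 3) = 2600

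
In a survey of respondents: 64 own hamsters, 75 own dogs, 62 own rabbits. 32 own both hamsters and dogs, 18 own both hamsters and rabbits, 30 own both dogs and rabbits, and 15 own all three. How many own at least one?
|A∪B∪C| = 64+75+62-32-18-30+15 = 136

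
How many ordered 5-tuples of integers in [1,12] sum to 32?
Coefficient of x^32 in (x + x² + ... + x^12)^5. By inclusion-exclusion on dice exceeding 12: Σ_j (-1)^j C(5,j)·C(32-1-12j, 4) = C(5,0)·C(31,4) - C(5,1)·C(19,4) + C(5,2)·C(7,4) = 1·31465 - 5·3876 + 10·35 = 12435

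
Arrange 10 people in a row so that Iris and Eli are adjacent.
Treat as block: (10-1)! × 2! = 362880 × 2 = 725760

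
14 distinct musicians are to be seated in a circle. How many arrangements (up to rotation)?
Circular: fix one position, arrange the rest. (14-1)! = 6227020800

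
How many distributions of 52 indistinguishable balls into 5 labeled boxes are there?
C(52+5-1, 5-1) = C(56, 4) = 367290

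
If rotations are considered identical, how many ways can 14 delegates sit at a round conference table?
Circular: fix one position, arrange the rest. (14-1)! = 6227020800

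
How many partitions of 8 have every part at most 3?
Let r_j(i) = number of partitions of i into parts ≤ j, for i = 0..8. r_1(i) = 1 for all i; r_j(i) = r_{j-1}(i) + r_j(i-j). Rows j = 2..3: ≤2: 1 1 2 2 3 3 4 4 5; ≤3: 1 1 2 3 4 5 7 8 10. r_3(8) = 10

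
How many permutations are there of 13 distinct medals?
13! = 6227020800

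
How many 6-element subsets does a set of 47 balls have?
C(47,6) = 47!/(6!×41!) = 10737573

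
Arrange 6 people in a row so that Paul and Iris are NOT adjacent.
Total - adjacent = 6! - (6-1)!×2 = 720 - 240 = 480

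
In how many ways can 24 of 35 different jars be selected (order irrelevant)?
C(35,24) = 35!/(24!×11!) = 417225900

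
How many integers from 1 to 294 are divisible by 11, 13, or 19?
⌊294/11⌋+⌊294/13⌋+⌊294/19⌋ - ⌊294/143⌋-⌊294/209⌋-⌊294/247⌋ + ⌊294/2717⌋ = 26+22+15 - 2-1-1 + 0 = 59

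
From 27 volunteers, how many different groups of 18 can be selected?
C(27,18) = 27!/(18!×9!) = 4686825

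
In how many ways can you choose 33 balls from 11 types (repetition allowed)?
C(33+11-1, 11-1) = C(43, 10) = 1917334783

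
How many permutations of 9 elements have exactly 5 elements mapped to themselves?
Choose the 5 fixed points C(9,5) = 126, derange the rest: !4 = Σ_{j=0}^{4} (-1)^j·4!/j! = 24 - 24 + 12 - 4 + 1 = 9. Product = 126 × 9 = 1134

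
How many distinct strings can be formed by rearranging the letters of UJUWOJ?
6! / (1! × 2! × 1! × 2!) = 180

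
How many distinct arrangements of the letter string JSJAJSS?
7! / (3! × 3! × 1!) = 140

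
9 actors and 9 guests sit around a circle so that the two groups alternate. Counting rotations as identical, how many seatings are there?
Fix one of the actors: (9-1)! ways for the remaining actors, × 9! ways for the guests = 40320 × 362880 = 14631321600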